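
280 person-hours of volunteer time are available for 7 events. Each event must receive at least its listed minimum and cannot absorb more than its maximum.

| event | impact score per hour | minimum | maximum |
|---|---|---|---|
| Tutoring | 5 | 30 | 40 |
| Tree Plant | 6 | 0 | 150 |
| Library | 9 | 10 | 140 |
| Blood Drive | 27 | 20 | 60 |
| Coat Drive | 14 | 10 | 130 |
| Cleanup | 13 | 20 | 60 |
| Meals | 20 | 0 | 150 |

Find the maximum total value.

5260

Meeting every minimum uses 30+0+10+20+10+20+0 = 90 person-hours, leaving 190.
Rank by impact score per hour: Blood Drive 27 > Meals 20 > Coat Drive 14 > Cleanup 13 > Library 9 > Tree Plant 6 > Tutoring 5.
Give Blood Drive 40 more to hit its cap of 60 → 150 left.
Meals: +150 to 150 (cap) → 0 left.
Total = 5×30 + 9×10 + 27×60 + 14×10 + 13×20 + 20×150 = 5260.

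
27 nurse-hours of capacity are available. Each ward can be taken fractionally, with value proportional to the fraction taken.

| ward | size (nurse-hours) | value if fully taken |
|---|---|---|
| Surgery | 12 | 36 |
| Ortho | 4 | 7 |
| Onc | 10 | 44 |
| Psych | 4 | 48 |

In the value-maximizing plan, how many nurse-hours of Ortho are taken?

Best value per unit of size first: Psych 48/4≈12, Onc 44/10≈4.4, Surgery 36/12≈3, Ortho 7/4≈1.75.
All 4 nurse-hours of Psych fit (value 48) ; 23 remain.
Take all of Onc (10 nurse-hours, value 44) ; 13 nurse-hours left.
All 12 nurse-hours of Surgery fit (value 36) ; 1 remain.
Only 1 nurse-hours remain; take 1/4 of Ortho for value 7×1/4 = 1.75.

1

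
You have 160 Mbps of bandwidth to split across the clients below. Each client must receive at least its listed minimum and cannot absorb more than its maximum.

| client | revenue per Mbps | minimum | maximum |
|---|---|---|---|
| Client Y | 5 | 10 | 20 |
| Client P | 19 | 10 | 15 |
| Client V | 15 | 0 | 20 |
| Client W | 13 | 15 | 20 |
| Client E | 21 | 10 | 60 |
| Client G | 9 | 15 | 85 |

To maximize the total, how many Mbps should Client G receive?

35

Meeting every minimum uses 10+10+0+15+10+15 = 60 Mbps, leaving 100.
Order the clients by revenue per Mbps: Client E 21 > Client P 19 > Client V 15 > Client W 13 > Client G 9 > Client Y 5.
Client E: +50 to 60 (cap) ; 50 left.
Give Client P 5 more to hit its cap of 15 ; 45 left.
Client V: +20 to 20 (cap) ; 25 left.
Client W: +5 to 20 (cap) ; 20 left.
Client G has room for 70 more but only 20 remain, so it gets 35.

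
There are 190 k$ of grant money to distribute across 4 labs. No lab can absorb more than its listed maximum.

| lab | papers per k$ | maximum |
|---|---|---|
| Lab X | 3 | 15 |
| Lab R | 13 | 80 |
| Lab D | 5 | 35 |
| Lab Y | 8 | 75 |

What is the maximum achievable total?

Order the labs by papers per k$: Lab R 13 > Lab Y 8 > Lab D 5 > Lab X 3.
Give Lab R 80 to hit its cap of 80 ; 110 left.
Give Lab Y 75 to hit its cap of 75 ; 35 left.
Give Lab D 35 to hit its cap of 35 ; 0 left.
Total = 13×80 + 5×35 + 8×75 = 1815.

1815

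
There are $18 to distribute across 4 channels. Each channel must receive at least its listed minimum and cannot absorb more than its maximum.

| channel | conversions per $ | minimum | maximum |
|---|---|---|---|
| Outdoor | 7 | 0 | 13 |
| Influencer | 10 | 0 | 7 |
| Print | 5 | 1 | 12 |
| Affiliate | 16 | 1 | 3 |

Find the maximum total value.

172

Meeting every minimum uses 0+0+1+1 = 2 $, leaving 16.
Order the channels by conversions per $: Affiliate 16 > Influencer 10 > Outdoor 7 > Print 5.
Affiliate takes 2 more to reach its cap of 3 — 14 left.
Influencer takes 7 more to reach its cap of 7 — 7 left.
Outdoor has room for 13 more but only 7 remain, so it gets 7.
Total = 7×7 + 10×7 + 5×1 + 16×3 = 172.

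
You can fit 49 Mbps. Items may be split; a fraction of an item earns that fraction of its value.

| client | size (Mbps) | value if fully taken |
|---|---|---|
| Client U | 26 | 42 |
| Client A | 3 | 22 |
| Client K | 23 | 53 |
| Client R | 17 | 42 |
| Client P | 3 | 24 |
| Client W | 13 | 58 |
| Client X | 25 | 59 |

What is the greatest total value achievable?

176.68

Rank by value-to-size ratio: Client P 24/3≈8, Client A 22/3≈7.33, Client W 58/13≈4.46, Client R 42/17≈2.47, Client X 59/25≈2.36, Client K 53/23≈2.3, Client U 42/26≈1.62.
Take all of Client P (3 Mbps, value 24) ; 46 Mbps left.
All 3 Mbps of Client A fit (value 22) ; 43 remain.
Client W: take in full, 13 Mbps for value 58 ; 30 left.
Take all of Client R (17 Mbps, value 42) ; 13 Mbps left.
Fill the last 13 Mbps with part of Client X: 13/25 of it earns 30.68.
Total value = 176.68.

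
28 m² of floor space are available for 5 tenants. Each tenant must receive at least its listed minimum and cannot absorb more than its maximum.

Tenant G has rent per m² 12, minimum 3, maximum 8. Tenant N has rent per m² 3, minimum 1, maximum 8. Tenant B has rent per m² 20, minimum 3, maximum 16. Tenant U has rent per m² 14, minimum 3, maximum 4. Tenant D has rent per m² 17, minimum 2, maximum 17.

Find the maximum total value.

486

Meeting every minimum uses 3+1+3+3+2 = 12 m², leaving 16.
Order the tenants by rent per m²: Tenant B 20 > Tenant D 17 > Tenant U 14 > Tenant G 12 > Tenant N 3.
Tenant B: +13 to 16 (cap) — 3 left.
Tenant D has room for 15 more but only 3 remain, so it gets 5.
Total = 12×3 + 3×1 + 20×16 + 14×3 + 17×5 = 486.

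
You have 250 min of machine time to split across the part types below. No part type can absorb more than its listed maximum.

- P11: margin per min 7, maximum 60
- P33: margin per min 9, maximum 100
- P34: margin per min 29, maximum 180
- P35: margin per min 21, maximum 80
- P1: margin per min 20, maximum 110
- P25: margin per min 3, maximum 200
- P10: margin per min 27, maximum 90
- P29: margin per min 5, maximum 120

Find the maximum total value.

Rank by margin per min: P34 29 > P10 27 > P35 21 > P1 20 > P33 9 > P11 7 > P29 5 > P25 3.
P34: +180 to 180 (cap) → 70 left.
P10: +70 (room for 90) → 70. Pool exhausted.
Total = 29×180 + 27×70 = 7110.

7110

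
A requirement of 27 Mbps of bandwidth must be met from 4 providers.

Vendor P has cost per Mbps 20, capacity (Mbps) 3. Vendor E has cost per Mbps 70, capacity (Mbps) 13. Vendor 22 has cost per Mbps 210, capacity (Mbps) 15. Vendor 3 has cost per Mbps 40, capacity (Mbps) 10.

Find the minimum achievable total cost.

Fill from the cheapest provider first.
Take 3 from Vendor P at 20 — need 24 more.
Vendor 3 at 40: take all 10 Mbps — 14 still needed.
Take 13 from Vendor E at 70 — need 1 more.
Vendor 22 (210): take the remaining 1 — done.
Cost = 3×20 + 10×40 + 13×70 + 1×210 = 1580.

1580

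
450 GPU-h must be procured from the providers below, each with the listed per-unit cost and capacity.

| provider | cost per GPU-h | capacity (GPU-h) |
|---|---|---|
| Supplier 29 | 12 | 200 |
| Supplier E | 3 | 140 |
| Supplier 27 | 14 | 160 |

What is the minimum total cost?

4360

Cheapest first:
Take 140 from Supplier E at 3 → need 310 more.
Supplier 29 at 12: take all 200 GPU-h → 110 still needed.
Supplier 27 at 14: take 110 of its 160 → requirement met.
Cost = 140×3 + 200×12 + 110×14 = 4360.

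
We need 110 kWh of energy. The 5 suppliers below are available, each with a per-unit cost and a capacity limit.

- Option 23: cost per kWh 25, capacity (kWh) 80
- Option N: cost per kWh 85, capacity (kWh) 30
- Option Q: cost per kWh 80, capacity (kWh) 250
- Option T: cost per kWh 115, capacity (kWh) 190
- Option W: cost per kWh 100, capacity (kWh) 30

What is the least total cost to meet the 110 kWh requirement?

Use suppliers in increasing cost order.
Option 23 (25): use full 80 ; 30 kWh to go.
Option Q (80): take the remaining 30 ; done.
Option N, Option W, Option T: unused.
Cost = 80×25 + 30×80 = 4400.

4400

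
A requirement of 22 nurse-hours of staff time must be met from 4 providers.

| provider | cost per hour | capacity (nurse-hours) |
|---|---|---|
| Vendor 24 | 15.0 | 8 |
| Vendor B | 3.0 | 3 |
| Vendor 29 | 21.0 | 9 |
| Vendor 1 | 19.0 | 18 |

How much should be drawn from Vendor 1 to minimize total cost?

Cheapest first:
Take 3 from Vendor B at 3.0 — need 19 more.
Vendor 24 (15.0): use full 8 — 11 nurse-hours to go.
Vendor 1 at 19.0: take 11 of its 18 — requirement met.
Vendor 29: unused.

11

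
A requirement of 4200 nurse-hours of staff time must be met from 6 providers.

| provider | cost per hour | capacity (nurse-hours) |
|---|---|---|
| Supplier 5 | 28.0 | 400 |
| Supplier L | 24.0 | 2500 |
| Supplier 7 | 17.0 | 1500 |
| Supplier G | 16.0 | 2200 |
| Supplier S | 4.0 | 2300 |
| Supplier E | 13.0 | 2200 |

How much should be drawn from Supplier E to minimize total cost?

1900

Use providers in increasing cost order.
Take 2300 from Supplier S at 4.0 ; need 1900 more.
Supplier E (13.0): take the remaining 1900 ; done.
Supplier G, Supplier 7, Supplier L, Supplier 5: unused.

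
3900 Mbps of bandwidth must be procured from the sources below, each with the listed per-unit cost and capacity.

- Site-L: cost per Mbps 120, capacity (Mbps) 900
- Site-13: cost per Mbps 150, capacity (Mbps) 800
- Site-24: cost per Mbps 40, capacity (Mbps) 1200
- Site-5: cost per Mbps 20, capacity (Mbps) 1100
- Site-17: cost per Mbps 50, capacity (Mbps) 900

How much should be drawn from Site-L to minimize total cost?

700

Cheapest first:
Site-5 at 20: take all 1100 Mbps ; 2800 still needed.
Site-24 (40): use full 1200 ; 1600 Mbps to go.
Take 900 from Site-17 at 50 ; need 700 more.
Site-L at 120: take 700 of its 900 ; requirement met.
Site-13: unused.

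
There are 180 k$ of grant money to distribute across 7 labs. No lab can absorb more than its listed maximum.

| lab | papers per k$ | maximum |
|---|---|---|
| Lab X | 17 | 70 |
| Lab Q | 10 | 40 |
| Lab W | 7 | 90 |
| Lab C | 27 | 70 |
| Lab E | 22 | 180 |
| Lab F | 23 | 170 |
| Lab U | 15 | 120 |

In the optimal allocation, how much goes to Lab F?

Order the labs by papers per k$: Lab C 27 > Lab F 23 > Lab E 22 > Lab X 17 > Lab U 15 > Lab Q 10 > Lab W 7.
Lab C: +70 to 70 (cap) ; 110 left.
Only 110 left; Lab F takes them to reach 110.

110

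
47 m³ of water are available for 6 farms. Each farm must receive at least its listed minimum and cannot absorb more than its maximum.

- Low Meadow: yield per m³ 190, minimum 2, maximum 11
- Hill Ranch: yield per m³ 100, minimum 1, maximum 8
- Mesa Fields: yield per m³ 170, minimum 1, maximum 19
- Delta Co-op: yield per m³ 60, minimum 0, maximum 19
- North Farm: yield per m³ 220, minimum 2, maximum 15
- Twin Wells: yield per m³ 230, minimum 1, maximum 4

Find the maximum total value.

Meeting every minimum uses 2+1+1+0+2+1 = 7 m³, leaving 40.
Order the farms by yield per m³: Twin Wells 230 > North Farm 220 > Low Meadow 190 > Mesa Fields 170 > Hill Ranch 100 > Delta Co-op 60.
Twin Wells takes 3 more to reach its cap of 4 — 37 left.
Give North Farm 13 more to hit its cap of 15 — 24 left.
Low Meadow: +9 to 11 (cap) — 15 left.
Mesa Fields: +15 (room for 18) → 16. Pool exhausted.
Total = 190×11 + 100×1 + 170×16 + 220×15 + 230×4 = 9130.

9130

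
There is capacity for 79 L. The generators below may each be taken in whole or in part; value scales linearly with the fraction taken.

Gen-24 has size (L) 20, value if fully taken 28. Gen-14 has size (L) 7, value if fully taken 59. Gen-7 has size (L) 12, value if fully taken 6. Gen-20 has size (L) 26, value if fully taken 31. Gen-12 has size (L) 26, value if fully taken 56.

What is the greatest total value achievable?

Sort by value density: Gen-14 59/7≈8.43, Gen-12 56/26≈2.15, Gen-24 28/20≈1.4, Gen-20 31/26≈1.19, Gen-7 6/12≈0.5.
Take all of Gen-14 (7 L, value 59) — 72 L left.
Take all of Gen-12 (26 L, value 56) — 46 L left.
Gen-24: take in full, 20 L for value 28 — 26 left.
Gen-20: take in full, 26 L for value 31 — 0 left.
Total value = 174.

174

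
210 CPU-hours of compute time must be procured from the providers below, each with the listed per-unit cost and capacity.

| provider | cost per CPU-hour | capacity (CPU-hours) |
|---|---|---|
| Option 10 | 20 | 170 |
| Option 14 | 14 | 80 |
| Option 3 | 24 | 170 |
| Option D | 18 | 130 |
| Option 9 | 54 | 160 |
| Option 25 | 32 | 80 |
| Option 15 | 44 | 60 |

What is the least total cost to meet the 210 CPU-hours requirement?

3460

Fill from the cheapest provider first.
Take 80 from Option 14 at 14 ; need 130 more.
Option D at 18: take all 130 CPU-hours ; 0 still needed.
Option 10, Option 3, Option 25, Option 15, Option 9: unused.
Cost = 80×14 + 130×18 = 3460.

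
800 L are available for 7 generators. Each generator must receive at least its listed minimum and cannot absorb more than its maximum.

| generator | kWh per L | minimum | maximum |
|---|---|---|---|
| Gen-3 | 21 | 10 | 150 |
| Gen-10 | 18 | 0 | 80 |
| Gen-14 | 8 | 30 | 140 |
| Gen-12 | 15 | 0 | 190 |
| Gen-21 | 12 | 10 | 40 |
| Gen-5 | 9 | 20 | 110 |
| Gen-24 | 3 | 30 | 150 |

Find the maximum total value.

Meeting every minimum uses 10+0+30+0+10+20+30 = 100 L, leaving 700.
Rank by kWh per L: Gen-3 21 > Gen-10 18 > Gen-12 15 > Gen-21 12 > Gen-5 9 > Gen-14 8 > Gen-24 3.
Gen-3: +140 to 150 (cap) → 560 left.
Gen-10: +80 to 80 (cap) → 480 left.
Gen-12: +190 to 190 (cap) → 290 left.
Gen-21 takes 30 more to reach its cap of 40 → 260 left.
Gen-5: +90 to 110 (cap) → 170 left.
Give Gen-14 110 more to hit its cap of 140 → 60 left.
Only 60 left; Gen-24 takes them to reach 90.
Total = 21×150 + 18×80 + 8×140 + 15×190 + 12×40 + 9×110 + 3×90 = 10300.

10300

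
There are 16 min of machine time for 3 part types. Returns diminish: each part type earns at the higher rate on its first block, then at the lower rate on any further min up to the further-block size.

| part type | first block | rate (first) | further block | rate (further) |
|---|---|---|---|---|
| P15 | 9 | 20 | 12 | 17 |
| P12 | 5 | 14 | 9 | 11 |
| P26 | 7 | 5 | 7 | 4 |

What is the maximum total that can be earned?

Treat each block as its own option and order by rate: P15/first 20 > P15/second 17 > P12/first 14 > P12/second 11 > P26/first 5 > P26/second 4.
P15 first at 20: fill all 9 → 7 left.
P15/second: +7 of 12 at 17; pool empty.
Total = 20×9 + 17×7 = 299.

299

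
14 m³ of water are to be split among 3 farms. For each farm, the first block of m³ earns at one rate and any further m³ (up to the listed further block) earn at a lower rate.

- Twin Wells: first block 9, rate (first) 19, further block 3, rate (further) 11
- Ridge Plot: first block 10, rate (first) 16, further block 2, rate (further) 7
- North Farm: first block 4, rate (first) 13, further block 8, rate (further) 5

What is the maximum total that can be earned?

251

Order all 6 blocks by rate: Twin Wells/first 19 > Ridge Plot/first 16 > North Farm/first 13 > Twin Wells/second 11 > Ridge Plot/second 7 > North Farm/second 5.
Twin Wells/first (19): +9 ; 5 left.
Ridge Plot/first: +5 of 10 at 16; pool empty.
Total = 19×9 + 16×5 = 251.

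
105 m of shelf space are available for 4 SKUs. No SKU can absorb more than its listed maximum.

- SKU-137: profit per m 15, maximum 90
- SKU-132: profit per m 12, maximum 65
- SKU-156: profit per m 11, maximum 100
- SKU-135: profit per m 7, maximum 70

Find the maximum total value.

Highest profit per m first: SKU-137 15 > SKU-132 12 > SKU-156 11 > SKU-135 7.
Give SKU-137 90 to hit its cap of 90 — 15 left.
Only 15 left; SKU-132 takes them to reach 15.
Total = 15×90 + 12×15 = 1530.

1530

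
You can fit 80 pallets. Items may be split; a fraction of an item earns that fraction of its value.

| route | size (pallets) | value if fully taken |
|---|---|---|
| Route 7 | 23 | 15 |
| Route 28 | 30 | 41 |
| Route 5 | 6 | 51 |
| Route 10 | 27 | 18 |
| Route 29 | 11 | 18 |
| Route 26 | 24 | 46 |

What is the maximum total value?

Sort by value density: Route 5 51/6≈8.5, Route 26 46/24≈1.92, Route 29 18/11≈1.64, Route 28 41/30≈1.37, Route 10 18/27≈0.667, Route 7 15/23≈0.652.
All 6 pallets of Route 5 fit (value 51) — 74 remain.
Take all of Route 26 (24 pallets, value 46) — 50 pallets left.
Route 29: take in full, 11 pallets for value 18 — 39 left.
All 30 pallets of Route 28 fit (value 41) — 9 remain.
Only 9 pallets remain; take 9/27 of Route 10 for value 18×9/27 = 6.
Total value = 162.

162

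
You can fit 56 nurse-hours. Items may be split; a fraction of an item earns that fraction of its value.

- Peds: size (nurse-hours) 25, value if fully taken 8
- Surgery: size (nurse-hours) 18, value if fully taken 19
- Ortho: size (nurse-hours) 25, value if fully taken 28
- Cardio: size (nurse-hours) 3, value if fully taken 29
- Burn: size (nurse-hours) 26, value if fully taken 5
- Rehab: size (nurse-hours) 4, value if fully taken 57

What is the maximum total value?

Rank by value-to-size ratio: Rehab 57/4≈14.2, Cardio 29/3≈9.67, Ortho 28/25≈1.12, Surgery 19/18≈1.06, Peds 8/25≈0.32, Burn 5/26≈0.192.
Rehab: take in full, 4 nurse-hours for value 57 → 52 left.
Take all of Cardio (3 nurse-hours, value 29) → 49 nurse-hours left.
All 25 nurse-hours of Ortho fit (value 28) → 24 remain.
Surgery: take in full, 18 nurse-hours for value 19 → 6 left.
Only 6 nurse-hours remain; take 6/25 of Peds for value 8×6/25 = 1.92.
Total value = 134.92.

134.92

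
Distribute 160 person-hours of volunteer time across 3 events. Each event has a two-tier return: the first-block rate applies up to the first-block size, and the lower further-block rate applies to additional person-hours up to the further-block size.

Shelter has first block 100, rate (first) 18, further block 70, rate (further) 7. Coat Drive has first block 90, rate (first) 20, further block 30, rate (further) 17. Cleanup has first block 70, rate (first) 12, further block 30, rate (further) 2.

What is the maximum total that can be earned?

Order all 6 blocks by rate: Coat Drive/T1 20 > Shelter/T1 18 > Coat Drive/T2 17 > Cleanup/T1 12 > Shelter/T2 7 > Cleanup/T2 2.
Coat Drive/T1 (20): +90 ; 70 left.
Shelter T1 at 18: only 70 left, fill 70.
Total = 20×90 + 18×70 = 3060.

3060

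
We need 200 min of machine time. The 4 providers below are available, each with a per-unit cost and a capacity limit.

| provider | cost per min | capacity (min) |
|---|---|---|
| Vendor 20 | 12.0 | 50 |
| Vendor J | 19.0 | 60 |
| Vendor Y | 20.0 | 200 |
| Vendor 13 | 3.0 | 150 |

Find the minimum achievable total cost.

1050

Cheapest first:
Vendor 13 at 3.0: take all 150 min → 50 still needed.
Take 50 from Vendor 20 at 12.0 → need 0 more.
Vendor J, Vendor Y: unused.
Cost = 150×3.0 + 50×12.0 = 1050.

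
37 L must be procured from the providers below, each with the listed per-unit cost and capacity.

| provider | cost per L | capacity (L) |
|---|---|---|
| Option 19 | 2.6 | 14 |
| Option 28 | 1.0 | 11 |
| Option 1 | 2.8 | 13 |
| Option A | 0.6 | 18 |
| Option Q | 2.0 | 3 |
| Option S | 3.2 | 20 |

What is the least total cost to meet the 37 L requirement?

40.8

Fill from the cheapest provider first.
Option A at 0.6: take all 18 L ; 19 still needed.
Take 11 from Option 28 at 1.0 ; need 8 more.
Option Q (2.0): use full 3 ; 5 L to go.
Option 19 at 2.6: take 5 of its 14 ; requirement met.
Option 1, Option S: unused.
Cost = 18×0.6 + 11×1.0 + 3×2.0 + 5×2.6 = 40.8.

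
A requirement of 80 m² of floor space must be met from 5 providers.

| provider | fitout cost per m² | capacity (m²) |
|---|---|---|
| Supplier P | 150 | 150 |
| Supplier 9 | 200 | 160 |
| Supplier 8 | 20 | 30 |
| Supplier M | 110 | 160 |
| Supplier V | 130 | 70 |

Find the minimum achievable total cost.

Cheapest first:
Take 30 from Supplier 8 at 20 — need 50 more.
Supplier M at 110: take 50 of its 160 — requirement met.
Supplier V, Supplier P, Supplier 9: unused.
Cost = 30×20 + 50×110 = 6100.

6100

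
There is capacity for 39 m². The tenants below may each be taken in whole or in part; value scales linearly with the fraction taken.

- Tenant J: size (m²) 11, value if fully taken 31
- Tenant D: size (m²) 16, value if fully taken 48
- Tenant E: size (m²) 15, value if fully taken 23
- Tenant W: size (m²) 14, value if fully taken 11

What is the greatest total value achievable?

Rank by value-to-size ratio: Tenant D 48/16≈3, Tenant J 31/11≈2.82, Tenant E 23/15≈1.53, Tenant W 11/14≈0.786.
All 16 m² of Tenant D fit (value 48) — 23 remain.
Tenant J: take in full, 11 m² for value 31 — 12 left.
Fill the last 12 m² with part of Tenant E: 12/15 of it earns 18.4.
Total value = 97.4.

97.4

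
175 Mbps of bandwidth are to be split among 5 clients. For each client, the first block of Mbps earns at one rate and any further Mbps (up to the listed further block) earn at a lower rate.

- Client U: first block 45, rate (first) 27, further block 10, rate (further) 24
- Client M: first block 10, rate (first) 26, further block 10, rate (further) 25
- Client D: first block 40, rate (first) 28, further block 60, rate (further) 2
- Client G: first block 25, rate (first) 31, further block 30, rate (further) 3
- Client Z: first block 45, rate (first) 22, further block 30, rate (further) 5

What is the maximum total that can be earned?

4630

Treat each block as its own option and order by rate: Client G/tier1 31 > Client D/tier1 28 > Client U/tier1 27 > Client M/tier1 26 > Client M/tier2 25 > Client U/tier2 24 > Client Z/tier1 22 > Client Z/tier2 5 > Client G/tier2 3 > Client D/tier2 2.
Fill Client G tier1 block (25 at 31) ; 150 left.
Client D/tier1 (28): +40 ; 110 left.
Fill Client U tier1 block (45 at 27) ; 65 left.
Client M/tier1 (26): +10 ; 55 left.
Client M/tier2 (25): +10 ; 45 left.
Fill Client U tier2 block (10 at 24) ; 35 left.
35 remain; put them into Client Z tier1 at 22.
Total = 31×25 + 28×40 + 27×45 + 26×10 + 25×10 + 24×10 + 22×35 = 4630.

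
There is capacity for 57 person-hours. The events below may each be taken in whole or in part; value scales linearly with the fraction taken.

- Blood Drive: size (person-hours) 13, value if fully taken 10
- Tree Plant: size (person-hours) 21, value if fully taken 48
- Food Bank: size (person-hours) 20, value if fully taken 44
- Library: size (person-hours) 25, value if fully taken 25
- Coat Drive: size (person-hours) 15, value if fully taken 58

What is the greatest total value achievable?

151

Best value per unit of size first: Coat Drive 58/15≈3.87, Tree Plant 48/21≈2.29, Food Bank 44/20≈2.2, Library 25/25≈1, Blood Drive 10/13≈0.769.
Take all of Coat Drive (15 person-hours, value 58) ; 42 person-hours left.
Tree Plant: take in full, 21 person-hours for value 48 ; 21 left.
Take all of Food Bank (20 person-hours, value 44) ; 1 person-hours left.
Only 1 person-hours remain; take 1/25 of Library for value 25×1/25 = 1.
Total value = 151.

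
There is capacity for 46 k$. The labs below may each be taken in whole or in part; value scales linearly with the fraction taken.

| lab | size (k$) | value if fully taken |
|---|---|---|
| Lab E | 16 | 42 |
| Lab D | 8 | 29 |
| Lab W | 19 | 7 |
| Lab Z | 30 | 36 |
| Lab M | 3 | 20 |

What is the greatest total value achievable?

Best value per unit of size first: Lab M 20/3≈6.67, Lab D 29/8≈3.62, Lab E 42/16≈2.62, Lab Z 36/30≈1.2, Lab W 7/19≈0.368.
Lab M: take in full, 3 k$ for value 20 — 43 left.
All 8 k$ of Lab D fit (value 29) — 35 remain.
All 16 k$ of Lab E fit (value 42) — 19 remain.
Fill the last 19 k$ with part of Lab Z: 19/30 of it earns 22.8.
Total value = 113.8.

113.8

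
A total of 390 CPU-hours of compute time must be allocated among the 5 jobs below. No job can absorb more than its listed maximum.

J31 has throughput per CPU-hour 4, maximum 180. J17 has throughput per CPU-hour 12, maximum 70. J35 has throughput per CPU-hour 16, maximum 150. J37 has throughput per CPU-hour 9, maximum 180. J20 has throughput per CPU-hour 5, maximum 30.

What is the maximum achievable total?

4770

Highest throughput per CPU-hour first: J35 16 > J17 12 > J37 9 > J20 5 > J31 4.
Give J35 150 to hit its cap of 150 ; 240 left.
Give J17 70 to hit its cap of 70 ; 170 left.
J37 has room for 180 but only 170 remain, so it gets 170.
Total = 12×70 + 16×150 + 9×170 = 4770.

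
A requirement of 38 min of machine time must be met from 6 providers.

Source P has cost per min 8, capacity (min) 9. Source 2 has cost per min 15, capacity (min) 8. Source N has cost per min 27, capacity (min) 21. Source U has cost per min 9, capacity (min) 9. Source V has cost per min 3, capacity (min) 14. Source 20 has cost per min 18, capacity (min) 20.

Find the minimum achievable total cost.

Fill from the cheapest provider first.
Source V (3): use full 14 → 24 min to go.
Take 9 from Source P at 8 → need 15 more.
Take 9 from Source U at 9 → need 6 more.
Source 2 at 15: take 6 of its 8 → requirement met.
Source 20, Source N: unused.
Cost = 14×3 + 9×8 + 9×9 + 6×15 = 285.

285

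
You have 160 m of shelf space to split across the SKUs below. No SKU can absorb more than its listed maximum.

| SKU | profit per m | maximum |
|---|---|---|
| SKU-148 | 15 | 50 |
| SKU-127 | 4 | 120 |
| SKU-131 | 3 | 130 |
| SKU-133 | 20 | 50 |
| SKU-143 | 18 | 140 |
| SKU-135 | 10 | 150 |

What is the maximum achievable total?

Order the SKUs by profit per m: SKU-133 20 > SKU-143 18 > SKU-148 15 > SKU-135 10 > SKU-127 4 > SKU-131 3.
SKU-133 takes 50 to reach its cap of 50 — 110 left.
SKU-143: +110 (room for 140) → 110. Pool exhausted.
Total = 20×50 + 18×110 = 2980.

2980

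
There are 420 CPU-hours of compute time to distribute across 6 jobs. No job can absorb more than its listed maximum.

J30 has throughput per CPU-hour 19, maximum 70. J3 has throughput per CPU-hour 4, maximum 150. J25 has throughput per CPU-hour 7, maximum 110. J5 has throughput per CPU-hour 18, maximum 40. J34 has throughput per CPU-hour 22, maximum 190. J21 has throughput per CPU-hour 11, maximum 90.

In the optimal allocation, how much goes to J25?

Highest throughput per CPU-hour first: J34 22 > J30 19 > J5 18 > J21 11 > J25 7 > J3 4.
J34 takes 190 to reach its cap of 190 ; 230 left.
J30 takes 70 to reach its cap of 70 ; 160 left.
J5: +40 to 40 (cap) ; 120 left.
J21 takes 90 to reach its cap of 90 ; 30 left.
Only 30 left; J25 takes them to reach 30.

30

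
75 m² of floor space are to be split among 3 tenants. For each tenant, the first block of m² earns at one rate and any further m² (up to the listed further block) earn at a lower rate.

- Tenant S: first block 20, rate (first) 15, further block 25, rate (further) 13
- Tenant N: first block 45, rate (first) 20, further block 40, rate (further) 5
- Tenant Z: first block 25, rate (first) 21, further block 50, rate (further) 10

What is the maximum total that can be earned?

Treat each block as its own option and order by rate: Tenant Z/tier1 21 > Tenant N/tier1 20 > Tenant S/tier1 15 > Tenant S/tier2 13 > Tenant Z/tier2 10 > Tenant N/tier2 5.
Fill Tenant Z tier1 block (25 at 21) ; 50 left.
Tenant N/tier1 (20): +45 ; 5 left.
Tenant S tier1 at 15: only 5 left, fill 5.
Total = 21×25 + 20×45 + 15×5 = 1500.

1500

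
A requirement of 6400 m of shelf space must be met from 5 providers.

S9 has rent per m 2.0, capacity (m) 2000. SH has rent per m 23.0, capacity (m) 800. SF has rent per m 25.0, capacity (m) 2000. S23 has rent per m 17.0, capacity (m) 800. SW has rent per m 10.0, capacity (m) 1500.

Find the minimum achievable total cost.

Fill from the cheapest provider first.
S9 at 2.0: take all 2000 m — 4400 still needed.
SW (10.0): use full 1500 — 2900 m to go.
S23 (17.0): use full 800 — 2100 m to go.
SH at 23.0: take all 800 m — 1300 still needed.
Take 1300 from SF at 25.0 to finish.
Cost = 2000×2.0 + 1500×10.0 + 800×17.0 + 800×23.0 + 1300×25.0 = 83500.

83500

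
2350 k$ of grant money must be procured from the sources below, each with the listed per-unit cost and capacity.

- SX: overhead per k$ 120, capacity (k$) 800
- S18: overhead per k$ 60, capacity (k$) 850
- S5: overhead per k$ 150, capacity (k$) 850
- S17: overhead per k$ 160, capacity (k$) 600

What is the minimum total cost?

252000

Cheapest first:
S18 (60): use full 850 — 1500 k$ to go.
SX at 120: take all 800 k$ — 700 still needed.
Take 700 from S5 at 150 to finish.
S17: unused.
Cost = 850×60 + 800×120 + 700×150 = 252000.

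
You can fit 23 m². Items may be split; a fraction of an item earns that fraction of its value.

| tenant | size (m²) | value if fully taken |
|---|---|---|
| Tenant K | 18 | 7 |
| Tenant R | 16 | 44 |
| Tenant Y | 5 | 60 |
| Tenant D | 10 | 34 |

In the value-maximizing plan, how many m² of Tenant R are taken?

Sort by value density: Tenant Y 60/5≈12, Tenant D 34/10≈3.4, Tenant R 44/16≈2.75, Tenant K 7/18≈0.389.
Tenant Y: take in full, 5 m² for value 60 — 18 left.
Take all of Tenant D (10 m², value 34) — 8 m² left.
Fill the last 8 m² with part of Tenant R: 8/16 of it earns 22.

8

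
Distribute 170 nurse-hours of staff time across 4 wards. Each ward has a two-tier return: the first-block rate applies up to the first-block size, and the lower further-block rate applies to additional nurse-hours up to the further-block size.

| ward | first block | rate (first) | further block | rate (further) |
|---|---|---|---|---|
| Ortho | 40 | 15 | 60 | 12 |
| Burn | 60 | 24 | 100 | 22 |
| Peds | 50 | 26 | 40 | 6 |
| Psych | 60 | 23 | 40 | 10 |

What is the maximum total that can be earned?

4120

Treat each block as its own option and order by rate: Peds/first 26 > Burn/first 24 > Psych/first 23 > Burn/second 22 > Ortho/first 15 > Ortho/second 12 > Psych/second 10 > Peds/second 6.
Fill Peds first block (50 at 26) — 120 left.
Burn/first (24): +60 — 60 left.
Fill Psych first block (60 at 23) — 0 left.
Total = 26×50 + 24×60 + 23×60 = 4120.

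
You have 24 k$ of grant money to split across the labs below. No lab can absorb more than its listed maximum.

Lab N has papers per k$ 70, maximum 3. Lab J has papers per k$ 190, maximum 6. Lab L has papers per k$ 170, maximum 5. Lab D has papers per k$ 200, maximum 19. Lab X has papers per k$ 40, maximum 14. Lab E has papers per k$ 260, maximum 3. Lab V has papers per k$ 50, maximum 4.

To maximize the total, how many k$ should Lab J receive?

Highest papers per k$ first: Lab E 260 > Lab D 200 > Lab J 190 > Lab L 170 > Lab N 70 > Lab V 50 > Lab X 40.
Give Lab E 3 to hit its cap of 3 ; 21 left.
Lab D takes 19 to reach its cap of 19 ; 2 left.
Lab J has room for 6 but only 2 remain, so it gets 2.

2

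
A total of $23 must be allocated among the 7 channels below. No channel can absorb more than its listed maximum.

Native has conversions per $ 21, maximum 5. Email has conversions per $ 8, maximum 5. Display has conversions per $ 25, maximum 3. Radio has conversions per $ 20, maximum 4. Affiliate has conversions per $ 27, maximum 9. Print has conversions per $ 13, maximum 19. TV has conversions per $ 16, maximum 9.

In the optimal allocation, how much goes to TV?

Rank by conversions per $: Affiliate 27 > Display 25 > Native 21 > Radio 20 > TV 16 > Print 13 > Email 8.
Affiliate takes 9 to reach its cap of 9 → 14 left.
Display takes 3 to reach its cap of 3 → 11 left.
Native takes 5 to reach its cap of 5 → 6 left.
Radio takes 4 to reach its cap of 4 → 2 left.
TV: +2 (room for 9) → 2. Pool exhausted.

2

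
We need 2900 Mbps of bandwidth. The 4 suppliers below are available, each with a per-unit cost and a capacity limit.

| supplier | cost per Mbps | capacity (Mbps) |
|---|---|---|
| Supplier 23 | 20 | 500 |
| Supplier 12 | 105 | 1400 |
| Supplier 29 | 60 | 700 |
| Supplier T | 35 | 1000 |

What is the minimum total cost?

Cheapest first:
Take 500 from Supplier 23 at 20 → need 2400 more.
Supplier T (35): use full 1000 → 1400 Mbps to go.
Supplier 29 (60): use full 700 → 700 Mbps to go.
Take 700 from Supplier 12 at 105 to finish.
Cost = 500×20 + 1000×35 + 700×60 + 700×105 = 160500.

160500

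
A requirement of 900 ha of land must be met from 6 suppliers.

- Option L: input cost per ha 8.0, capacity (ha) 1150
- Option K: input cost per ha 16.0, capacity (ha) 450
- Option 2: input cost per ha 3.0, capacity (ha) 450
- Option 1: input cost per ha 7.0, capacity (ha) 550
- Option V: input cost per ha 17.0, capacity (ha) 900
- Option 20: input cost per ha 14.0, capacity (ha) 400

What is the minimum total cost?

Fill from the cheapest supplier first.
Take 450 from Option 2 at 3.0 — need 450 more.
Take 450 from Option 1 at 7.0 to finish.
Option L, Option 20, Option K, Option V: unused.
Cost = 450×3.0 + 450×7.0 = 4500.

4500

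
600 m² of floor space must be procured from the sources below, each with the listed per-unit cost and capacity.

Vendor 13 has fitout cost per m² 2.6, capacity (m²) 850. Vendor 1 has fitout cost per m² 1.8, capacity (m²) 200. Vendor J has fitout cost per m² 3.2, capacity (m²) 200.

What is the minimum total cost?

1400

Use sources in increasing cost order.
Vendor 1 (1.8): use full 200 → 400 m² to go.
Take 400 from Vendor 13 at 2.6 to finish.
Vendor J: unused.
Cost = 200×1.8 + 400×2.6 = 1400.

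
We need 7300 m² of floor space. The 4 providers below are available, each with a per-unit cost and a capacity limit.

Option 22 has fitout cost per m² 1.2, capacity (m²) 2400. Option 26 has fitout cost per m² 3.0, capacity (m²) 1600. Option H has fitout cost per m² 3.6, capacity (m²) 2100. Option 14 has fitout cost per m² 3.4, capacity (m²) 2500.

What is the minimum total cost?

Fill from the cheapest provider first.
Option 22 at 1.2: take all 2400 m² ; 4900 still needed.
Option 26 at 3.0: take all 1600 m² ; 3300 still needed.
Take 2500 from Option 14 at 3.4 ; need 800 more.
Option H (3.6): take the remaining 800 ; done.
Cost = 2400×1.2 + 1600×3.0 + 2500×3.4 + 800×3.6 = 19060.

19060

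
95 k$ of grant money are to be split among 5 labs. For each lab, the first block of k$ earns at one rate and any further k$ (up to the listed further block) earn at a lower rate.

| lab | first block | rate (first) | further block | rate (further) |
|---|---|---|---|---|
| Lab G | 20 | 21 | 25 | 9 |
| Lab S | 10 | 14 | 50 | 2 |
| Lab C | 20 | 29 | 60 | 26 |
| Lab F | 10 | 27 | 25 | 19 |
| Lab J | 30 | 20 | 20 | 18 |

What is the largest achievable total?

2515

Order all 10 blocks by rate: Lab C/first 29 > Lab F/first 27 > Lab C/second 26 > Lab G/first 21 > Lab J/first 20 > Lab F/second 19 > Lab J/second 18 > Lab S/first 14 > Lab G/second 9 > Lab S/second 2.
Lab C first at 29: fill all 20 → 75 left.
Lab F first at 27: fill all 10 → 65 left.
Fill Lab C second block (60 at 26) → 5 left.
5 remain; put them into Lab G first at 21.
Total = 29×20 + 27×10 + 26×60 + 21×5 = 2515.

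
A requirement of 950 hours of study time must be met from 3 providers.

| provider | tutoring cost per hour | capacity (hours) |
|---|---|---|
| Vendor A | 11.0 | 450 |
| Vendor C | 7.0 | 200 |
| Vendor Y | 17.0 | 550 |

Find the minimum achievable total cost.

11450

Cheapest first:
Vendor C (7.0): use full 200 → 750 hours to go.
Vendor A (11.0): use full 450 → 300 hours to go.
Vendor Y (17.0): take the remaining 300 → done.
Cost = 200×7.0 + 450×11.0 + 300×17.0 = 11450.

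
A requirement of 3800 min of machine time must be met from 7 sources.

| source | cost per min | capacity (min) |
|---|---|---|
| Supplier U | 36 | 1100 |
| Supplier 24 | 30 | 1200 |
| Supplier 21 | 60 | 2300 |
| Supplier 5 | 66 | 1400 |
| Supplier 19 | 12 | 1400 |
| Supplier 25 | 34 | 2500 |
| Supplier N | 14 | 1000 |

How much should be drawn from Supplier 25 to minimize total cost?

200

Cheapest first:
Take 1400 from Supplier 19 at 12 ; need 2400 more.
Take 1000 from Supplier N at 14 ; need 1400 more.
Supplier 24 (30): use full 1200 ; 200 min to go.
Supplier 25 at 34: take 200 of its 2500 ; requirement met.
Supplier U, Supplier 21, Supplier 5: unused.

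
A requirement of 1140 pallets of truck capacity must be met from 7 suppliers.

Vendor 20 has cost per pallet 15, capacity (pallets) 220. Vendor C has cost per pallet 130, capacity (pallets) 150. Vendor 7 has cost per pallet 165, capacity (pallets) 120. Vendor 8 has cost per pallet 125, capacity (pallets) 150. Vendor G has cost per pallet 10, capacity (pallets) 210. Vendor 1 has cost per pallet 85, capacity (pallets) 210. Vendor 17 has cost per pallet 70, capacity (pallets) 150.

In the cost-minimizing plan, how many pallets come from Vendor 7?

50

Use suppliers in increasing cost order.
Take 210 from Vendor G at 10 ; need 930 more.
Vendor 20 at 15: take all 220 pallets ; 710 still needed.
Vendor 17 at 70: take all 150 pallets ; 560 still needed.
Vendor 1 (85): use full 210 ; 350 pallets to go.
Vendor 8 (125): use full 150 ; 200 pallets to go.
Vendor C (130): use full 150 ; 50 pallets to go.
Vendor 7 at 165: take 50 of its 120 ; requirement met.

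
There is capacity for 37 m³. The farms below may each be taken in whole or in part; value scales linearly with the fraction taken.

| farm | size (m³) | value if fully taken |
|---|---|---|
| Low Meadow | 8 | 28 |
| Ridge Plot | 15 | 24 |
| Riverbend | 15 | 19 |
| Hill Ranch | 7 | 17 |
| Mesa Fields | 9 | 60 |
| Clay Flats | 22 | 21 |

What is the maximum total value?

125.8

Rank by value-to-size ratio: Mesa Fields 60/9≈6.67, Low Meadow 28/8≈3.5, Hill Ranch 17/7≈2.43, Ridge Plot 24/15≈1.6, Riverbend 19/15≈1.27, Clay Flats 21/22≈0.955.
Mesa Fields: take in full, 9 m³ for value 60 → 28 left.
Low Meadow: take in full, 8 m³ for value 28 → 20 left.
Hill Ranch: take in full, 7 m³ for value 17 → 13 left.
Only 13 m³ remain; take 13/15 of Ridge Plot for value 24×13/15 = 20.8.
Total value = 125.8.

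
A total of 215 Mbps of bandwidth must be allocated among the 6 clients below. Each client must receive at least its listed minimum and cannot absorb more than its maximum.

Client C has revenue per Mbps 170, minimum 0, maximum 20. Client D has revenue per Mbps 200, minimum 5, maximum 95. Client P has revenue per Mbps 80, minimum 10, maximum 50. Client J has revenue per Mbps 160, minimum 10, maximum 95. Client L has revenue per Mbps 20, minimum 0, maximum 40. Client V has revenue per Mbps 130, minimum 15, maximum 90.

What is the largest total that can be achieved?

37150

Meeting every minimum uses 0+5+10+10+0+15 = 40 Mbps, leaving 175.
Rank by revenue per Mbps: Client D 200 > Client C 170 > Client J 160 > Client V 130 > Client P 80 > Client L 20.
Client D: +90 to 95 (cap) → 85 left.
Client C: +20 to 20 (cap) → 65 left.
Only 65 left; Client J takes them to reach 75.
Total = 170×20 + 200×95 + 80×10 + 160×75 + 130×15 = 37150.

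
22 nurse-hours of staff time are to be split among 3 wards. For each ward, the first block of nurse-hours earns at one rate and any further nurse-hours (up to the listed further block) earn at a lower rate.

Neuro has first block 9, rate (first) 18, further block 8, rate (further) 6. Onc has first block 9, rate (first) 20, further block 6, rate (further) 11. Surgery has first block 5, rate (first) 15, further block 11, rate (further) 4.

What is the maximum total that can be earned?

Treat each block as its own option and order by rate: Onc/tier1 20 > Neuro/tier1 18 > Surgery/tier1 15 > Onc/tier2 11 > Neuro/tier2 6 > Surgery/tier2 4.
Fill Onc tier1 block (9 at 20) ; 13 left.
Fill Neuro tier1 block (9 at 18) ; 4 left.
4 remain; put them into Surgery tier1 at 15.
Total = 20×9 + 18×9 + 15×4 = 402.

402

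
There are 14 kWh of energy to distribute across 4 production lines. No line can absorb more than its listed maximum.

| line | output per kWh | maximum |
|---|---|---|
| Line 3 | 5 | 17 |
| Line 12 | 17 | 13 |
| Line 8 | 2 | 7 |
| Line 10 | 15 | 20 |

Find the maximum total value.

Order the production lines by output per kWh: Line 12 17 > Line 10 15 > Line 3 5 > Line 8 2.
Line 12: +13 to 13 (cap) — 1 left.
Line 10 has room for 20 but only 1 remain, so it gets 1.
Total = 17×13 + 15×1 = 236.

236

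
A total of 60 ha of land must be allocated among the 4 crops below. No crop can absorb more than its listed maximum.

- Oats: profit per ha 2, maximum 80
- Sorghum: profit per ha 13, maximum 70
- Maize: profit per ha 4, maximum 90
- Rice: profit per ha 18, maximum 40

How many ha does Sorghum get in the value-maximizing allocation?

Rank by profit per ha: Rice 18 > Sorghum 13 > Maize 4 > Oats 2.
Give Rice 40 to hit its cap of 40 ; 20 left.
Only 20 left; Sorghum takes them to reach 20.

20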